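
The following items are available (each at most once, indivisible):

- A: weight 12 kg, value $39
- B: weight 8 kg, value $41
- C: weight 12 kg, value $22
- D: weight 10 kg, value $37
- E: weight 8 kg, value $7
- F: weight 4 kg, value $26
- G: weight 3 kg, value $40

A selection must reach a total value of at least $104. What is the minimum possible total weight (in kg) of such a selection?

Subsets with value ≥ 104, sorted by total weight:
- B+F+G: weight 15, value 107
- A+F+G: weight 19, value 105
- B+D+G: weight 21, value 118
- B+D+F: weight 22, value 104
Minimum weight: 15 kg.

15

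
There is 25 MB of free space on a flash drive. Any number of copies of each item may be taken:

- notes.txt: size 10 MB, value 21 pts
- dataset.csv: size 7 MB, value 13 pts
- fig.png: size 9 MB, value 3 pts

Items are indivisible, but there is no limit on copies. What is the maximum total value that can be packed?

Best value-per-unit is notes.txt at 21/10; filling with it alone gives 2×21 = 42.
Optimal mix: 1×notes.txt + 2×dataset.csv → size 24, value 47.

47 pts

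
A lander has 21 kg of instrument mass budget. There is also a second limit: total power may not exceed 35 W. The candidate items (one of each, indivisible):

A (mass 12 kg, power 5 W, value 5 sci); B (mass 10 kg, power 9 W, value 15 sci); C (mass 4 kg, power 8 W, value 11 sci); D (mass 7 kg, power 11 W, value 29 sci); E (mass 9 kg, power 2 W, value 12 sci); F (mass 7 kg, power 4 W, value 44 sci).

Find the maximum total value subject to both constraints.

Feasible sets respecting both limits:
- C+D+F: mass 18, power 23, value 84
- D+F: mass 14, power 15, value 73
- B+C+F: mass 21, power 21, value 70
Best: 84 sci.

84 sci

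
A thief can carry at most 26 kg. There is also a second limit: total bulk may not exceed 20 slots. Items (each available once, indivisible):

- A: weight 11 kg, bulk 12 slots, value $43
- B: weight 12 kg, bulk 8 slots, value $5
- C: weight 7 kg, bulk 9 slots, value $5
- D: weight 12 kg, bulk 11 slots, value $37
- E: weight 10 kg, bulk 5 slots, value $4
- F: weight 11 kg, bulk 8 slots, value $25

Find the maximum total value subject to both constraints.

$68

Feasible sets respecting both limits:
- A+F: weight 22, bulk 20, value 68
- D+F: weight 23, bulk 19, value 62
- A+B: weight 23, bulk 20, value 48
- A+E: weight 21, bulk 17, value 47
Best: $68.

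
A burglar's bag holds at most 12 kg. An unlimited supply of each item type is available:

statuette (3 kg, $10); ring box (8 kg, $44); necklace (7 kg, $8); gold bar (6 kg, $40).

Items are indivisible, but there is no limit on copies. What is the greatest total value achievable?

$80

Best value-per-unit is gold bar at 40/6, and filling with it alone uses weight 2×6=12. No mix of the others beats 2×40 = 80.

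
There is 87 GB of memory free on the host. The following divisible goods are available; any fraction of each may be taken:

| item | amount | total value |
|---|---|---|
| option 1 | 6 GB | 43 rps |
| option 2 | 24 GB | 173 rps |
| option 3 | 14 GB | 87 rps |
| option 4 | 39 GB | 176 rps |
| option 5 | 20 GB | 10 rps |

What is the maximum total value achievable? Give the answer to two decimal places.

481.00

Take in order of value per unit:
- option 2 (173/24 per unit): all 24 → value 173, running total 173.00
- option 1 (43/6 per unit): all 6 → value 43, running total 216.00
- option 3 (87/14 per unit): all 14 → value 87, running total 303.00
- option 4 (176/39 per unit): all 39 → value 176, running total 479.00
- option 5 (10/20 per unit): 4 of 20 → value 4×10/20 = 2.0000, running total 481.00
Total 481.00.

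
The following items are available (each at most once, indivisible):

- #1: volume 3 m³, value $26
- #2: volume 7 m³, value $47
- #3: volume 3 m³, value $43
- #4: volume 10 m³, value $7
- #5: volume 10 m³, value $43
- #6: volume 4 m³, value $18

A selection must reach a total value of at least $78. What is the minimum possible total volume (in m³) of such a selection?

10

Subsets with value ≥ 78, sorted by total volume:
- #2+#3: volume 10, value 90
- #1+#3+#6: volume 10, value 87
- #1+#2+#3: volume 13, value 116
Minimum volume: 10 m³.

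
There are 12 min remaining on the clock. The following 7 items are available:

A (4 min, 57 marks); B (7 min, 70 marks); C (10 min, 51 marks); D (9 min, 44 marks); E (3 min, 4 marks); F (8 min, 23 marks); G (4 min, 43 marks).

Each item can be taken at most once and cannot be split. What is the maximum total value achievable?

Check high-value combinations within 12 min:
- A+B: time 4+7=11, value 57+70=127
- B+G: time 7+4=11, value 70+43=113
- A+E+G: time 4+3+4=11, value 57+4+43=104
- A+G: time 4+4=8, value 57+43=100
- A+F: time 4+8=12, value 57+23=80
Best: 127 marks.

127 marks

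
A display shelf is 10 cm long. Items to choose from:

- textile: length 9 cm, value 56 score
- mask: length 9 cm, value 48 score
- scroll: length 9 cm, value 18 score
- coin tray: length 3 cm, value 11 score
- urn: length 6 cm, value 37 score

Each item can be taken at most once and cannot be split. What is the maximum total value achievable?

Check high-value combinations within 10 cm:
- textile: length 9, value 56
- mask: length 9, value 48
- coin tray+urn: length 3+6=9, value 11+37=48
- urn: length 6, value 37
- scroll: length 9, value 18
Best: 56 score.

56 score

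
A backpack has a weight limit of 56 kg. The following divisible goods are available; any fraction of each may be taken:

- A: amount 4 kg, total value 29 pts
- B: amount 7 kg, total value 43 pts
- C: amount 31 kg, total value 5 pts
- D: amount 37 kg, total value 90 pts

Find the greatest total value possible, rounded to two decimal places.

Take in order of value per unit:
- A (29/4 per unit): all 4 → value 29, running total 29.00
- B (43/7 per unit): all 7 → value 43, running total 72.00
- D (90/37 per unit): all 37 → value 90, running total 162.00
- C (5/31 per unit): 8 of 31 → value 8×5/31 = 1.2903, running total 163.29
Total 163.29.

163.29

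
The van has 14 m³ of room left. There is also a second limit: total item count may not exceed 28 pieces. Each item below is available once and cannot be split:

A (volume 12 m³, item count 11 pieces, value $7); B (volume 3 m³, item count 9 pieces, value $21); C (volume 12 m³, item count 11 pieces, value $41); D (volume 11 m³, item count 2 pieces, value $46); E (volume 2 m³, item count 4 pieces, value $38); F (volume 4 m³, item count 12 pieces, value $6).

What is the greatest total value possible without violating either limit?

Feasible sets respecting both limits:
- D+E: volume 13, item count 6, value 84
- C+E: volume 14, item count 15, value 79
- B+D: volume 14, item count 11, value 67
Best: $84.

$84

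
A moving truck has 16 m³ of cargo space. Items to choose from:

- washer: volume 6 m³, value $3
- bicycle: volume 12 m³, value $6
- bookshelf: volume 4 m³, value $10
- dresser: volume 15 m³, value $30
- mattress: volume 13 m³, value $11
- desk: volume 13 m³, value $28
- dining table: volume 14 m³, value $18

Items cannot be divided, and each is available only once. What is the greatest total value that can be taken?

$30

This is a 0/1 knapsack; check combinations near the capacity.
- dresser: volume 15, value 30
- desk: volume 13, value 28
- dining table: volume 14, value 18
Best: $30.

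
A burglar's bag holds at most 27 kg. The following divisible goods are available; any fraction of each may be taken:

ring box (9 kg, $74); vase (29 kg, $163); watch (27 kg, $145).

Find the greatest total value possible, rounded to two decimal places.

175.17

Take in order of value per unit:
- ring box (74/9 per unit): all 9 → value 74, running total 74.00
- vase (163/29 per unit): 18 of 29 → value 18×163/29 = 101.1724, running total 175.17
Total 175.17.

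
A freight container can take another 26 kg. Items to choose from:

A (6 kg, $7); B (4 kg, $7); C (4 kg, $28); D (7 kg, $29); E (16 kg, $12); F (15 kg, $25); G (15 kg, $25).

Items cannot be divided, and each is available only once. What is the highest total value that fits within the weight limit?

$82

Check high-value combinations within 26 kg:
- C+D+F: weight 4+7+15=26, value 28+29+25=82
- C+D+G: weight 4+7+15=26, value 28+29+25=82
- A+B+C+D: weight 6+4+4+7=21, value 7+7+28+29=71
- B+C+D: weight 4+4+7=15, value 7+28+29=64
Best: $82.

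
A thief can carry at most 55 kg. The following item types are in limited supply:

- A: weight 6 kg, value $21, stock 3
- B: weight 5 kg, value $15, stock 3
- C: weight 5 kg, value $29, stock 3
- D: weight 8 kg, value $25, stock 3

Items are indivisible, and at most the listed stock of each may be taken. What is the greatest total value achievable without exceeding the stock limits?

Top feasible selections:
- 3×A + 1×B + 3×C + 2×D: weight 54, value 215
- 1×A + 2×B + 3×C + 3×D: weight 55, value 213
Best: $215.

$215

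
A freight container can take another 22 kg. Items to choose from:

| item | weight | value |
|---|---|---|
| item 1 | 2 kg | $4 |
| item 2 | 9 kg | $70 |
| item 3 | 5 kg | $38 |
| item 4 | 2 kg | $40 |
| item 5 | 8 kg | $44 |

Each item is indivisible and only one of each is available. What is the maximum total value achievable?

This is a 0/1 knapsack; check combinations near the capacity.
- item 1+item 2+item 4+item 5: weight 2+9+2+8=21, value 4+70+40+44=158
- item 2+item 4+item 5: weight 9+2+8=19, value 70+40+44=154
- item 1+item 2+item 3+item 4: weight 2+9+5+2=18, value 4+70+38+40=152
- item 2+item 3+item 5: weight 9+5+8=22, value 70+38+44=152
- item 2+item 3+item 4: weight 9+5+2=16, value 70+38+40=148
Best: $158.

$158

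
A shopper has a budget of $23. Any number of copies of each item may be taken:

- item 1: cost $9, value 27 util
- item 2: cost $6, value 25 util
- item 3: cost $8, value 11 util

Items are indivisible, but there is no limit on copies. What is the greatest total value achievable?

Best value-per-unit is item 2 at 25/6; filling with it alone gives 3×25 = 75.
Optimal mix: 1×item 1 + 2×item 2 → cost 21, value 77.

77 util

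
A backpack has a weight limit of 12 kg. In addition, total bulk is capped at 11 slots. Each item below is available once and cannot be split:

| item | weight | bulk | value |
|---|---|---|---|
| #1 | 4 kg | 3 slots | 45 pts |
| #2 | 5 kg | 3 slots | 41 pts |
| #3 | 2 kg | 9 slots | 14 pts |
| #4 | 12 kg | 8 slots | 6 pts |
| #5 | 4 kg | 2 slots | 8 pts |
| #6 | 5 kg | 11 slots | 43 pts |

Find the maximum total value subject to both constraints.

86 pts

Feasible sets respecting both limits:
- #1+#2: weight 9, bulk 6, value 86
- #1+#5: weight 8, bulk 5, value 53
- #2+#5: weight 9, bulk 5, value 49
Best: 86 pts.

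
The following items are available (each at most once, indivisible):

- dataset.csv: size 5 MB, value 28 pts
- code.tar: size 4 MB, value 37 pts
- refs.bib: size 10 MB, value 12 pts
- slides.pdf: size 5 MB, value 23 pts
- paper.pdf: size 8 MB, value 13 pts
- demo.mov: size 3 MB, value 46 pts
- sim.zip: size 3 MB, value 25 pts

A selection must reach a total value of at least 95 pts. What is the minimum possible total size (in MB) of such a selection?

Subsets with value ≥ 95, sorted by total size:
- code.tar+demo.mov+sim.zip: size 10, value 108
- dataset.csv+demo.mov+sim.zip: size 11, value 99
Minimum size: 10 MB.

10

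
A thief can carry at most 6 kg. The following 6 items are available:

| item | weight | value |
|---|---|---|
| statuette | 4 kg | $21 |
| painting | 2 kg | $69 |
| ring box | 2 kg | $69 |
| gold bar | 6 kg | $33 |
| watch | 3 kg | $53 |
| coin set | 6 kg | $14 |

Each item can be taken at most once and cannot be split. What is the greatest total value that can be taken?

$138

Check high-value combinations within 6 kg:
- painting+ring box: weight 2+2=4, value 69+69=138
- painting+watch: weight 2+3=5, value 69+53=122
- ring box+watch: weight 2+3=5, value 69+53=122
Best: $138.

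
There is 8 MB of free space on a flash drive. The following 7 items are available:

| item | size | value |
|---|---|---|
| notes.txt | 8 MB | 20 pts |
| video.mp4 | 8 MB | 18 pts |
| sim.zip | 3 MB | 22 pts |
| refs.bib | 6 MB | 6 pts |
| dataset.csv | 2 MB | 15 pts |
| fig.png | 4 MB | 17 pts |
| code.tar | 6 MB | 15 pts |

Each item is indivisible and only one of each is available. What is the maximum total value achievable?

39 pts

Check high-value combinations within 8 MB:
- sim.zip+fig.png: size 3+4=7, value 22+17=39
- sim.zip+dataset.csv: size 3+2=5, value 22+15=37
- dataset.csv+fig.png: size 2+4=6, value 15+17=32
- dataset.csv+code.tar: size 2+6=8, value 15+15=30
- sim.zip: size 3, value 22
Best: 39 pts.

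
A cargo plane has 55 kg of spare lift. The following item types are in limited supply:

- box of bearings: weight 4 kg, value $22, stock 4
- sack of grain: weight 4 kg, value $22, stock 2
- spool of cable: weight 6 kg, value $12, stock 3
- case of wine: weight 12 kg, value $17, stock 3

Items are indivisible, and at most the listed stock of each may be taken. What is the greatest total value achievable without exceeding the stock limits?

Top feasible selections:
- 4×box of bearings + 2×sack of grain + 3×spool of cable + 1×case of wine: weight 54, value 185
- 4×box of bearings + 2×sack of grain + 1×spool of cable + 2×case of wine: weight 54, value 178
- 4×box of bearings + 2×sack of grain + 2×spool of cable + 1×case of wine: weight 48, value 173
Best: $185.

$185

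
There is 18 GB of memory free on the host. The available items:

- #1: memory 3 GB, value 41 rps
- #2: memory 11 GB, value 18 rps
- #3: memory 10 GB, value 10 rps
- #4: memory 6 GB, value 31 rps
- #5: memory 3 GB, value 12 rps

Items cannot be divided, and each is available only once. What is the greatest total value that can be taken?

84 rps

Check high-value combinations within 18 GB:
- #1+#4+#5: memory 3+6+3=12, value 41+31+12=84
- #1+#4: memory 3+6=9, value 41+31=72
- #1+#2+#5: memory 3+11+3=17, value 41+18+12=71
- #1+#3+#5: memory 3+10+3=16, value 41+10+12=63
- #1+#2: memory 3+11=14, value 41+18=59
Best: 84 rps.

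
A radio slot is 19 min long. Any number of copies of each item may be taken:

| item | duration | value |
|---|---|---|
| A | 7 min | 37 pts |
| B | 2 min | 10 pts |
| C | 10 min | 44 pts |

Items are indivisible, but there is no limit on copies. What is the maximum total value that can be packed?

97 pts

Best value-per-unit is A at 37/7; filling with it alone gives 2×37 = 74.
Optimal mix: 1×A + 6×B → duration 19, value 97.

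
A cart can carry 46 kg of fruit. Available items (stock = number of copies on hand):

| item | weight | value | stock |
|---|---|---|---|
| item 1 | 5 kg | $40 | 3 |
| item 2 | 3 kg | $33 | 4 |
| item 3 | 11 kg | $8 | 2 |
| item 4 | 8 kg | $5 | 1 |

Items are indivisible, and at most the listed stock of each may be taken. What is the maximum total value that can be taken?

Top feasible selections:
- 3×item 1 + 4×item 2 + 1×item 3 + 1×item 4: weight 46, value 265
- 3×item 1 + 4×item 2 + 1×item 3: weight 38, value 260
Best: $265.

$265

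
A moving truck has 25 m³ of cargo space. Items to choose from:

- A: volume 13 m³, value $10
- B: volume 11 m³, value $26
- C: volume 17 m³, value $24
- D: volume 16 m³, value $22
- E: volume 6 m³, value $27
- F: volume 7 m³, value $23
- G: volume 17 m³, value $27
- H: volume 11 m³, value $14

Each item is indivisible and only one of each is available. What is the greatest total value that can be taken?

$76

Check high-value combinations within 25 m³:
- B+E+F: volume 11+6+7=24, value 26+27+23=76
- E+F+H: volume 6+7+11=24, value 27+23+14=64
- E+G: volume 6+17=23, value 27+27=54
- B+E: volume 11+6=17, value 26+27=53
- C+E: volume 17+6=23, value 24+27=51
Best: $76.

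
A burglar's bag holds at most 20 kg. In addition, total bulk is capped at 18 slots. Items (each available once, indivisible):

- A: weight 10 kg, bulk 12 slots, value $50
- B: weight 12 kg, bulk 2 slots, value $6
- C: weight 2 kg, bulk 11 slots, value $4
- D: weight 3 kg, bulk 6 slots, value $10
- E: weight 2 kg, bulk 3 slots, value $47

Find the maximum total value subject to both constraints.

Feasible sets respecting both limits:
- A+E: weight 12, bulk 15, value 97
- B+D+E: weight 17, bulk 11, value 63
- A+D: weight 13, bulk 18, value 60
Best: $97.

$97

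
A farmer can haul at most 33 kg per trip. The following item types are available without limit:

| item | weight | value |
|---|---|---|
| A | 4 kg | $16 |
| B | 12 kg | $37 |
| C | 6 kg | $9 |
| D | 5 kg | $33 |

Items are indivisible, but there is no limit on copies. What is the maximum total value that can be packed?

Best value-per-unit is D at 33/5, and filling with it alone uses weight 6×5=30. No mix of the others beats 6×33 = 198.

$198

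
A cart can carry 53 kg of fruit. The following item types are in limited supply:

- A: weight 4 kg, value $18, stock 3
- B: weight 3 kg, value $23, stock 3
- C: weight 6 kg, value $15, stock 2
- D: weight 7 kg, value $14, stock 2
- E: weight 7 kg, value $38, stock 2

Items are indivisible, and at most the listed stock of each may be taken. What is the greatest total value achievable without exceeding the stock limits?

Best selections within weight 53 and stock limits:
- 3×A + 3×B + 2×C + 2×E: weight 47, value 229
- 3×A + 3×B + 1×C + 1×D + 2×E: weight 48, value 228
- 3×A + 3×B + 2×D + 2×E: weight 49, value 227
- 2×A + 3×B + 2×C + 1×D + 2×E: weight 50, value 225
Best: $229.

$229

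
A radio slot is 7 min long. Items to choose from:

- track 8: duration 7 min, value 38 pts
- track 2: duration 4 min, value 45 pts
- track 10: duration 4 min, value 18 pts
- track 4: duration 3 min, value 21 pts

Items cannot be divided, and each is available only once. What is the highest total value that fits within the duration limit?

This is a 0/1 knapsack; check combinations near the capacity.
- track 2+track 4: duration 4+3=7, value 45+21=66
- track 2: duration 4, value 45
- track 10+track 4: duration 4+3=7, value 18+21=39
- track 8: duration 7, value 38
- track 4: duration 3, value 21
Best: 66 pts.

66 pts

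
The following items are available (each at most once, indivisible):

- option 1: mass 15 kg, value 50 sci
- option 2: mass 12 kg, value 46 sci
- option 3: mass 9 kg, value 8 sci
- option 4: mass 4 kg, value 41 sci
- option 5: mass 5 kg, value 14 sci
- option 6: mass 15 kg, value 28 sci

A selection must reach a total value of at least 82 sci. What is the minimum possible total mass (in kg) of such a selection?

Subsets with value ≥ 82, sorted by total mass:
- option 2+option 4: mass 16, value 87
- option 1+option 4: mass 19, value 91
Minimum mass: 16 kg.

16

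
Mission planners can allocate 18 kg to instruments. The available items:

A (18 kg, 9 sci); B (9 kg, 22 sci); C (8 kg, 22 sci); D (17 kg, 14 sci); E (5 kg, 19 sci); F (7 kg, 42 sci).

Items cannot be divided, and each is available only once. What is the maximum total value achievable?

Check high-value combinations within 18 kg:
- C+F: mass 8+7=15, value 22+42=64
- B+F: mass 9+7=16, value 22+42=64
- E+F: mass 5+7=12, value 19+42=61
- B+C: mass 9+8=17, value 22+22=44
Best: 64 sci.

64 sci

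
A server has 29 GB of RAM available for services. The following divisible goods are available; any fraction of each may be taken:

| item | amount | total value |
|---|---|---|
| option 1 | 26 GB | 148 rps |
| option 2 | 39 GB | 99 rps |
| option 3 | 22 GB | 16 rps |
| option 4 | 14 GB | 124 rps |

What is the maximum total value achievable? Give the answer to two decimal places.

Take in order of value per unit:
- option 4 (124/14 per unit): all 14 → value 124, running total 124.00
- option 1 (148/26 per unit): 15 of 26 → value 15×148/26 = 85.3846, running total 209.38
Total 209.38.

209.38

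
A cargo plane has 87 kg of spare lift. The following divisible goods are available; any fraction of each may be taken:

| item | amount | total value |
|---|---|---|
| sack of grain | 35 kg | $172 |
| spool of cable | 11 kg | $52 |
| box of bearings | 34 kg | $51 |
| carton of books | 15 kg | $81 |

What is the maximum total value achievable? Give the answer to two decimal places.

Take in order of value per unit:
- carton of books (81/15 per unit): all 15 → value 81, running total 81.00
- sack of grain (172/35 per unit): all 35 → value 172, running total 253.00
- spool of cable (52/11 per unit): all 11 → value 52, running total 305.00
- box of bearings (51/34 per unit): 26 of 34 → value 26×51/34 = 39.0000, running total 344.00
Total 344.00.

344.00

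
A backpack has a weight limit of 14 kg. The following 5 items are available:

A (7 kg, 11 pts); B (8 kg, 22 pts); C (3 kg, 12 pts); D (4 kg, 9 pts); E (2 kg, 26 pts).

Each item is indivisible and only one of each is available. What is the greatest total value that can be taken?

60 pts

Check high-value combinations within 14 kg:
- B+C+E: weight 8+3+2=13, value 22+12+26=60
- B+D+E: weight 8+4+2=14, value 22+9+26=57
- A+C+E: weight 7+3+2=12, value 11+12+26=49
Best: 60 pts.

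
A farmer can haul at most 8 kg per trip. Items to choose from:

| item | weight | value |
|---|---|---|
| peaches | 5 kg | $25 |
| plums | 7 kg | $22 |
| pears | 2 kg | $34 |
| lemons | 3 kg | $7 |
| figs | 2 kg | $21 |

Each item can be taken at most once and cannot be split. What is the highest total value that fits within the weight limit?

$62

Check high-value combinations within 8 kg:
- pears+lemons+figs: weight 2+3+2=7, value 34+7+21=62
- peaches+pears: weight 5+2=7, value 25+34=59
- pears+figs: weight 2+2=4, value 34+21=55
- peaches+figs: weight 5+2=7, value 25+21=46
- pears+lemons: weight 2+3=5, value 34+7=41
Best: $62.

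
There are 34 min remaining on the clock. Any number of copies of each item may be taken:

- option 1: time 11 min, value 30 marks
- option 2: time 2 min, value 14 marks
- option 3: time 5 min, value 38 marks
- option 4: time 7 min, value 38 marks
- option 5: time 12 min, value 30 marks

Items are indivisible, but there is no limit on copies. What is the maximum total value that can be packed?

Best value-per-unit is option 3 at 38/5; filling with it alone gives 6×38 = 228.
Optimal mix: 2×option 2 + 6×option 3 → time 34, value 256.

256 marks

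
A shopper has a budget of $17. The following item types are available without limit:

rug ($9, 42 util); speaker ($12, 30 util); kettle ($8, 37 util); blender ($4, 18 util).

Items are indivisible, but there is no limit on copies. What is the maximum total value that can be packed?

79 util

Best value-per-unit is rug at 42/9; filling with it alone gives 1×42 = 42.
Optimal mix: 1×rug + 1×kettle → cost 17, value 79.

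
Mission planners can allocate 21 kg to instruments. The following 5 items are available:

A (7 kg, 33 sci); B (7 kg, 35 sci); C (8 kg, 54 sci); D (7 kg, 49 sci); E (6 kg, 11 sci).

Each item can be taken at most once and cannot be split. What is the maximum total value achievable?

117 sci

Check high-value combinations within 21 kg:
- A+B+D: mass 7+7+7=21, value 33+35+49=117
- C+D+E: mass 8+7+6=21, value 54+49+11=114
- C+D: mass 8+7=15, value 54+49=103
Best: 117 sci.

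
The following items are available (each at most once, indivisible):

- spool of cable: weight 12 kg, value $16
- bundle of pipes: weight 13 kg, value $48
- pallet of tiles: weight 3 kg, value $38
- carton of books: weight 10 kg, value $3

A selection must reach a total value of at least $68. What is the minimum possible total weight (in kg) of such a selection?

Subsets with value ≥ 68, sorted by total weight:
- bundle of pipes+pallet of tiles: weight 16, value 86
- bundle of pipes+pallet of tiles+carton of books: weight 26, value 89
- spool of cable+bundle of pipes+pallet of tiles: weight 28, value 102
- spool of cable+bundle of pipes+pallet of tiles+carton of books: weight 38, value 105
Minimum weight: 16 kg.

16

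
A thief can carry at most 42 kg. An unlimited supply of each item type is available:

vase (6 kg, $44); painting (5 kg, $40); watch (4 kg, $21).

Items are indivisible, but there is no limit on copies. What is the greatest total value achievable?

Best value-per-unit is painting at 40/5; filling with it alone gives 8×40 = 320.
Optimal mix: 2×vase + 6×painting → weight 42, value 328.

$328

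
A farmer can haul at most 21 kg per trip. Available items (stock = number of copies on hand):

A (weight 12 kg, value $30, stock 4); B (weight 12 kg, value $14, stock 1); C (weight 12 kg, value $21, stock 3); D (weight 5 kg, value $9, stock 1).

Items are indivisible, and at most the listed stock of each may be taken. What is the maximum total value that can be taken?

Best selections within weight 21 and stock limits:
- 1×A + 1×D: weight 17, value 39
- 1×A: weight 12, value 30
- 1×C + 1×D: weight 17, value 30
- 1×B + 1×D: weight 17, value 23
Best: $39.

$39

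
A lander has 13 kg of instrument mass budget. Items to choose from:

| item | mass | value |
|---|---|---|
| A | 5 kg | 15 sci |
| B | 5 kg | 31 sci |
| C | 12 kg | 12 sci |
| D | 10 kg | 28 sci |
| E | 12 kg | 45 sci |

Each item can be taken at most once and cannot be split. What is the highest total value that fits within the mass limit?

46 sci

Check high-value combinations within 13 kg:
- A+B: mass 5+5=10, value 15+31=46
- E: mass 12, value 45
- B: mass 5, value 31
Best: 46 sci.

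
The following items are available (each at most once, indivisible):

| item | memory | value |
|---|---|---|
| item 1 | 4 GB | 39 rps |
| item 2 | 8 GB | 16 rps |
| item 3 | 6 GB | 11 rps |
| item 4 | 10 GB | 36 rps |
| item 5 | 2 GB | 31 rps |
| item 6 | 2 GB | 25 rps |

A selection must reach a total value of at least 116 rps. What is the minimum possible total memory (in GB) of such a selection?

Subsets with value ≥ 116, sorted by total memory:
- item 1+item 4+item 5+item 6: memory 18, value 131
- item 1+item 2+item 3+item 5+item 6: memory 22, value 122
- item 1+item 3+item 4+item 5: memory 22, value 117
Minimum memory: 18 GB.

18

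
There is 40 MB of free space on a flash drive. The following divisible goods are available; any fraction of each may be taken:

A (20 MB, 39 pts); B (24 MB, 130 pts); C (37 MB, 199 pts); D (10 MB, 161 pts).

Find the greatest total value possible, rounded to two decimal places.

323.27

Take in order of value per unit:
- D (161/10 per unit): all 10 → value 161, running total 161.00
- B (130/24 per unit): all 24 → value 130, running total 291.00
- C (199/37 per unit): 6 of 37 → value 6×199/37 = 32.2703, running total 323.27
Total 323.27.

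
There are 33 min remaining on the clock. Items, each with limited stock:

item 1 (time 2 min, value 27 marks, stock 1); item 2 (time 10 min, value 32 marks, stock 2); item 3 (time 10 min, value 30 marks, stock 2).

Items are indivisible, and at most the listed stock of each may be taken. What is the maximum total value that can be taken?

121 marks

Top feasible selections:
- 1×item 1 + 2×item 2 + 1×item 3: time 32, value 121
- 1×item 1 + 1×item 2 + 2×item 3: time 32, value 119
Best: 121 marks.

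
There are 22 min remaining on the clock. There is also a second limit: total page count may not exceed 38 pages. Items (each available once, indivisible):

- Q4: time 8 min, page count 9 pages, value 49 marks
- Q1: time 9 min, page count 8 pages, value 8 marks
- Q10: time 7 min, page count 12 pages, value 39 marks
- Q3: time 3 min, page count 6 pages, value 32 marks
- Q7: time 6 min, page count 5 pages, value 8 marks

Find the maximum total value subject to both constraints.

Feasible sets respecting both limits:
- Q4+Q10+Q3: time 18, page count 27, value 120
- Q4+Q10+Q7: time 21, page count 26, value 96
- Q4+Q1+Q3: time 20, page count 23, value 89
- Q4+Q3+Q7: time 17, page count 20, value 89
Best: 120 marks.

120 marks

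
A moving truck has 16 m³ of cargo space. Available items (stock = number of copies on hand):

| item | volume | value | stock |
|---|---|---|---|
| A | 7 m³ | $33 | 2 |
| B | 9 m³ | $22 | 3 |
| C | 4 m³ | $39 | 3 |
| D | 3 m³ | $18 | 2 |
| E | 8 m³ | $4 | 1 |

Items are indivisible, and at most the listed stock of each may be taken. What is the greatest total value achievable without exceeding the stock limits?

Top feasible selections:
- 3×C + 1×D: volume 15, value 135
- 3×C: volume 12, value 117
- 2×C + 2×D: volume 14, value 114
- 1×A + 2×C: volume 15, value 111
Best: $135.

$135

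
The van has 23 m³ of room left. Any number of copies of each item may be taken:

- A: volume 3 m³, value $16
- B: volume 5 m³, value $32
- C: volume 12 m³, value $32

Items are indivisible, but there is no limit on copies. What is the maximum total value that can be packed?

$144

Best value-per-unit is B at 32/5; filling with it alone gives 4×32 = 128.
Optimal mix: 1×A + 4×B → volume 23, value 144.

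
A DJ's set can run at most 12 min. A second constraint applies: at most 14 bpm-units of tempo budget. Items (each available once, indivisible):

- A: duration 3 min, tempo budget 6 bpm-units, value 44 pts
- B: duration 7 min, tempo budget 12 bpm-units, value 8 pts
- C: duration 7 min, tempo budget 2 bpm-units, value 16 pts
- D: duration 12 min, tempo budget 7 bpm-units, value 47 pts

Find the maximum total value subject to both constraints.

Feasible sets respecting both limits:
- A+C: duration 10, tempo budget 8, value 60
- D: duration 12, tempo budget 7, value 47
- A: duration 3, tempo budget 6, value 44
Best: 60 pts.

60 pts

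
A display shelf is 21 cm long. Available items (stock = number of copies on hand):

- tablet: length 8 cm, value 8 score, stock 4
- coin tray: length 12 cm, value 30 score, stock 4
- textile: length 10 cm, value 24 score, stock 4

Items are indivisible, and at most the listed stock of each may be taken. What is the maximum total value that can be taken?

Best selections within length 21 and stock limits:
- 2×textile: length 20, value 48
- 1×tablet + 1×coin tray: length 20, value 38
Best: 48 score.

48 score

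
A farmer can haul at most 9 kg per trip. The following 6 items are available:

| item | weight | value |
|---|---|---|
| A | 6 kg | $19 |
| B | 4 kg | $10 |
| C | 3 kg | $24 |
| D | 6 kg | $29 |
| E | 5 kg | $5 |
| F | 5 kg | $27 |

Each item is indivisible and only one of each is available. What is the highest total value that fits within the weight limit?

Check high-value combinations within 9 kg:
- C+D: weight 3+6=9, value 24+29=53
- C+F: weight 3+5=8, value 24+27=51
- A+C: weight 6+3=9, value 19+24=43
- B+F: weight 4+5=9, value 10+27=37
Best: $53.

$53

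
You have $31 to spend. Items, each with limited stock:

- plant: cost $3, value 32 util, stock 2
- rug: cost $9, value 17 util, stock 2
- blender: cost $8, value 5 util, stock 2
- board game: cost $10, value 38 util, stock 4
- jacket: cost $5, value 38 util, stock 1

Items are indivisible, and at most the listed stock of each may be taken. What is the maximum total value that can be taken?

178 util

Best selections within cost 31 and stock limits:
- 2×plant + 2×board game + 1×jacket: cost 31, value 178
- 2×plant + 1×rug + 1×board game + 1×jacket: cost 30, value 157
Best: 178 util.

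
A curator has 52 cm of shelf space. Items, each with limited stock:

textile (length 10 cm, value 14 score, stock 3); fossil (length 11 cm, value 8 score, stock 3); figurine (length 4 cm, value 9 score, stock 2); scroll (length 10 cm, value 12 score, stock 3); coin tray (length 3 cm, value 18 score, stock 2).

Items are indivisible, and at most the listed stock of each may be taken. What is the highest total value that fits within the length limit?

99 score

Top feasible selections:
- 3×textile + 1×figurine + 1×scroll + 2×coin tray: length 50, value 99
- 2×textile + 1×figurine + 2×scroll + 2×coin tray: length 50, value 97
- 3×textile + 2×figurine + 2×coin tray: length 44, value 96
Best: 99 score.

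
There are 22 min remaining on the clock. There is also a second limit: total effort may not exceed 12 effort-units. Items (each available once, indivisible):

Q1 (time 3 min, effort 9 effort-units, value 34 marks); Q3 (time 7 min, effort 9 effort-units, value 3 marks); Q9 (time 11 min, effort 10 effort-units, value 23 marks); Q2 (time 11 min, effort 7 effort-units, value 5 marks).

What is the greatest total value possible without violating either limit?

Feasible sets respecting both limits:
- Q1: time 3, effort 9, value 34
- Q9: time 11, effort 10, value 23
- Q2: time 11, effort 7, value 5
- Q3: time 7, effort 9, value 3
Best: 34 marks.

34 marks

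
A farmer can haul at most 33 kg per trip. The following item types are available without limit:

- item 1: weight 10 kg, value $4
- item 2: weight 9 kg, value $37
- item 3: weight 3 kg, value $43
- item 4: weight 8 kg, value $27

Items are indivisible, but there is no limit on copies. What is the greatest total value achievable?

Best value-per-unit is item 3 at 43/3, and filling with it alone uses weight 11×3=33. No mix of the others beats 11×43 = 473.

$473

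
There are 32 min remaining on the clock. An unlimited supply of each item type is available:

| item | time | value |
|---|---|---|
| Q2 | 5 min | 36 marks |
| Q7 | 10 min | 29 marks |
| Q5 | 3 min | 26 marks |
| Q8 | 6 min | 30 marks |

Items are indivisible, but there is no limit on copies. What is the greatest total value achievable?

270 marks

Best value-per-unit is Q5 at 26/3; filling with it alone gives 10×26 = 260.
Optimal mix: 1×Q2 + 9×Q5 → time 32, value 270.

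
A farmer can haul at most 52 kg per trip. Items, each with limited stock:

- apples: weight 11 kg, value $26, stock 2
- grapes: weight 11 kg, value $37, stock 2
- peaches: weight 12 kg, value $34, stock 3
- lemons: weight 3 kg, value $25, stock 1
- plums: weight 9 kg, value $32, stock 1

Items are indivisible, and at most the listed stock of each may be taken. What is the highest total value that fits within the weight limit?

$167

Top feasible selections:
- 2×grapes + 2×peaches + 1×lemons: weight 49, value 167
- 2×grapes + 1×peaches + 1×lemons + 1×plums: weight 46, value 165
Best: $167.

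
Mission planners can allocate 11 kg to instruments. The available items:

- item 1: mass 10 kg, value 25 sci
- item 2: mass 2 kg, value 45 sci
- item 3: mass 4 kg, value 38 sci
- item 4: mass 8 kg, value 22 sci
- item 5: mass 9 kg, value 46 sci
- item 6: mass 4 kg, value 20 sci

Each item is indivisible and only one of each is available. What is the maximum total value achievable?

Check high-value combinations within 11 kg:
- item 2+item 3+item 6: mass 2+4+4=10, value 45+38+20=103
- item 2+item 5: mass 2+9=11, value 45+46=91
- item 2+item 3: mass 2+4=6, value 45+38=83
- item 2+item 4: mass 2+8=10, value 45+22=67
Best: 103 sci.

103 sci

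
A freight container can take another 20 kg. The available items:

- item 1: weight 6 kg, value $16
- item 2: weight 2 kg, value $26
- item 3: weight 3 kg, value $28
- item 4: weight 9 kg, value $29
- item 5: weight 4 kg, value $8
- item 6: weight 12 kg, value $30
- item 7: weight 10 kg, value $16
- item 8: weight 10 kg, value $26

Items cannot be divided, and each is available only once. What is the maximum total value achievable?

$99

This is a 0/1 knapsack; check combinations near the capacity.
- item 1+item 2+item 3+item 4: weight 6+2+3+9=20, value 16+26+28+29=99
- item 2+item 3+item 4+item 5: weight 2+3+9+4=18, value 26+28+29+8=91
- item 2+item 3+item 5+item 8: weight 2+3+4+10=19, value 26+28+8+26=88
- item 2+item 3+item 6: weight 2+3+12=17, value 26+28+30=84
Best: $99.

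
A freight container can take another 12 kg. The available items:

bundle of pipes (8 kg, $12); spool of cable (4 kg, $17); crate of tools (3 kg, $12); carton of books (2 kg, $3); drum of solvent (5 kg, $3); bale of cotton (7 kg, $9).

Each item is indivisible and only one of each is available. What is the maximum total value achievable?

$32

Check high-value combinations within 12 kg:
- spool of cable+crate of tools+carton of books: weight 4+3+2=9, value 17+12+3=32
- spool of cable+crate of tools+drum of solvent: weight 4+3+5=12, value 17+12+3=32
- spool of cable+crate of tools: weight 4+3=7, value 17+12=29
Best: $32.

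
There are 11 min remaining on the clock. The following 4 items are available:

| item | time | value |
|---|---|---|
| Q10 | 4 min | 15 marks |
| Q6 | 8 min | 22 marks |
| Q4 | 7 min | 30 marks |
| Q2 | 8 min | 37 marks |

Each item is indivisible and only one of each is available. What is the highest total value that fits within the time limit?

Check high-value combinations within 11 min:
- Q10+Q4: time 4+7=11, value 15+30=45
- Q2: time 8, value 37
- Q4: time 7, value 30
Best: 45 marks.

45 marks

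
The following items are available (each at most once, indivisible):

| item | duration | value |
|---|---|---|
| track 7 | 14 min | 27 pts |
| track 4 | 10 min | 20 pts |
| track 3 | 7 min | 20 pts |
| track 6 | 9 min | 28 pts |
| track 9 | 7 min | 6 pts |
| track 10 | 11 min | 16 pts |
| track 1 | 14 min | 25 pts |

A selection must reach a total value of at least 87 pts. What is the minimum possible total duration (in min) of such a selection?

Subsets with value ≥ 87, sorted by total duration:
- track 7+track 4+track 3+track 6: duration 40, value 95
- track 4+track 3+track 6+track 1: duration 40, value 93
Minimum duration: 40 min.

40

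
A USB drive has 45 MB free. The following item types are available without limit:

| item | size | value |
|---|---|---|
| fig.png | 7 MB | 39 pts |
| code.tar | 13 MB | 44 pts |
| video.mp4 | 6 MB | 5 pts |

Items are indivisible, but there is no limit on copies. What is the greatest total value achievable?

Best value-per-unit is fig.png at 39/7, and filling with it alone uses size 6×7=42. No mix of the others beats 6×39 = 234.

234 pts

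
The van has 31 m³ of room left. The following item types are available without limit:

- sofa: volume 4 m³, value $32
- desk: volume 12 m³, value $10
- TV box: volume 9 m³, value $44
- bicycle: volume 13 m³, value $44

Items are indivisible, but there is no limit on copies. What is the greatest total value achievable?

$224

Best value-per-unit is sofa at 32/4, and filling with it alone uses volume 7×4=28. No mix of the others beats 7×32 = 224.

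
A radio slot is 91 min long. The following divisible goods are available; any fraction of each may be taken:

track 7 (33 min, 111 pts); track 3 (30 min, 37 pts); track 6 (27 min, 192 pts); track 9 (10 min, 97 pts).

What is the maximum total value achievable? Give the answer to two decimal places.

425.90

Take in order of value per unit:
- track 9 (97/10 per unit): all 10 → value 97, running total 97.00
- track 6 (192/27 per unit): all 27 → value 192, running total 289.00
- track 7 (111/33 per unit): all 33 → value 111, running total 400.00
- track 3 (37/30 per unit): 21 of 30 → value 21×37/30 = 25.9000, running total 425.90
Total 425.90.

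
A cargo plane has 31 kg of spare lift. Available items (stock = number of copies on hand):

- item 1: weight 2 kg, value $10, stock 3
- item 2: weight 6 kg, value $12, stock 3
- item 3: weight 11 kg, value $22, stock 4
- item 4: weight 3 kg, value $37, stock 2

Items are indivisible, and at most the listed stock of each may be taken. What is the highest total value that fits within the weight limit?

$140

Top feasible selections:
- 3×item 1 + 3×item 2 + 2×item 4: weight 30, value 140
- 3×item 1 + 1×item 2 + 1×item 3 + 2×item 4: weight 29, value 138
- 2×item 1 + 3×item 2 + 2×item 4: weight 28, value 130
- 1×item 1 + 2×item 2 + 1×item 3 + 2×item 4: weight 31, value 130
Best: $140.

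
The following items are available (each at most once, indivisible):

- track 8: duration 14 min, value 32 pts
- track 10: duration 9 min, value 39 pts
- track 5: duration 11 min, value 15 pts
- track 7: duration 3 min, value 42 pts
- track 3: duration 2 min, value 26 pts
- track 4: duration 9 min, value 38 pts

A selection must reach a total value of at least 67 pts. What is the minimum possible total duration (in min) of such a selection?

5

Subsets with value ≥ 67, sorted by total duration:
- track 7+track 3: duration 5, value 68
- track 10+track 7: duration 12, value 81
- track 7+track 4: duration 12, value 80
- track 10+track 7+track 3: duration 14, value 107
Minimum duration: 5 min.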